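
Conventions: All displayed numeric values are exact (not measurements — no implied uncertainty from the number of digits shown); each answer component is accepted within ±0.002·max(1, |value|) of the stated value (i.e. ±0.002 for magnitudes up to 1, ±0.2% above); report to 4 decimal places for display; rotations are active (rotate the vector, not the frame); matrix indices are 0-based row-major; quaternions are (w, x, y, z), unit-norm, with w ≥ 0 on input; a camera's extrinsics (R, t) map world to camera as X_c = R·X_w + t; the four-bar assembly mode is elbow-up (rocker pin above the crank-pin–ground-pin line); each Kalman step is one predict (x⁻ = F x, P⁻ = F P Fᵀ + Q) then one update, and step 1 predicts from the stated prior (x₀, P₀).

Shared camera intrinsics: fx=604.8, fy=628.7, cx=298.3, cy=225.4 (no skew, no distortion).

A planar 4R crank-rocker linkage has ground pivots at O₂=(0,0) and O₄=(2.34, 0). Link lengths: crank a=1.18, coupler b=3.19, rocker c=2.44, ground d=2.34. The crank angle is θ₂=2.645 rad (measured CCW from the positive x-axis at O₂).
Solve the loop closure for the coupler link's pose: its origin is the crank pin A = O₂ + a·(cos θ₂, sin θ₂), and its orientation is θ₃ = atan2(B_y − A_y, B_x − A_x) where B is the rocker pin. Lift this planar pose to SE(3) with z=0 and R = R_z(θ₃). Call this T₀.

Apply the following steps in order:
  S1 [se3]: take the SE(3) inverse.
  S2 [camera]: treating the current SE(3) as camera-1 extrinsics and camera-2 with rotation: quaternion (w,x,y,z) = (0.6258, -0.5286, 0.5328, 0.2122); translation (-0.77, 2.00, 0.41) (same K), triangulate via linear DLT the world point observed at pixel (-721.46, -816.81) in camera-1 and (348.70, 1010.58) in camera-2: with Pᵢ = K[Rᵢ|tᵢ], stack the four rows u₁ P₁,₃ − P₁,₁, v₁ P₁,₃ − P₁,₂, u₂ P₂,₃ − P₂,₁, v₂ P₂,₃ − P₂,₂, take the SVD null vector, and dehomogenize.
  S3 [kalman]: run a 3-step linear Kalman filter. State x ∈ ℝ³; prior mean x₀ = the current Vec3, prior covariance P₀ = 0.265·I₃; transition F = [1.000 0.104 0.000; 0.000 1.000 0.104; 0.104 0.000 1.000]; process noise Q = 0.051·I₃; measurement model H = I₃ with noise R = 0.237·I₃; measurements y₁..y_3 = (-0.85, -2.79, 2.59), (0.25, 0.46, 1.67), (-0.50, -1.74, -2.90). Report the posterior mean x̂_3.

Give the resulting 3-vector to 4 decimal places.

source (fourbar_fk): coupler pose = R=[0.8323 -0.5544 0.0000; 0.5544 0.8323 0.0000; 0.0000 0.0000 1.0000], t=(-1.0375, 0.5622, 0.0000)
after S1 (invert_se3): R=[0.8323 0.5544 0.0000; -0.5544 0.8323 0.0000; 0.0000 0.0000 1.0000], t=(0.5518, -1.0430, 0.0000)
after S2 (triangulate): (-1.4280, -1.3039, 0.8063)
after S3 (kf_track): (-0.7506, -1.1811, -0.1651)

result = (-0.7506, -1.1811, -0.1651)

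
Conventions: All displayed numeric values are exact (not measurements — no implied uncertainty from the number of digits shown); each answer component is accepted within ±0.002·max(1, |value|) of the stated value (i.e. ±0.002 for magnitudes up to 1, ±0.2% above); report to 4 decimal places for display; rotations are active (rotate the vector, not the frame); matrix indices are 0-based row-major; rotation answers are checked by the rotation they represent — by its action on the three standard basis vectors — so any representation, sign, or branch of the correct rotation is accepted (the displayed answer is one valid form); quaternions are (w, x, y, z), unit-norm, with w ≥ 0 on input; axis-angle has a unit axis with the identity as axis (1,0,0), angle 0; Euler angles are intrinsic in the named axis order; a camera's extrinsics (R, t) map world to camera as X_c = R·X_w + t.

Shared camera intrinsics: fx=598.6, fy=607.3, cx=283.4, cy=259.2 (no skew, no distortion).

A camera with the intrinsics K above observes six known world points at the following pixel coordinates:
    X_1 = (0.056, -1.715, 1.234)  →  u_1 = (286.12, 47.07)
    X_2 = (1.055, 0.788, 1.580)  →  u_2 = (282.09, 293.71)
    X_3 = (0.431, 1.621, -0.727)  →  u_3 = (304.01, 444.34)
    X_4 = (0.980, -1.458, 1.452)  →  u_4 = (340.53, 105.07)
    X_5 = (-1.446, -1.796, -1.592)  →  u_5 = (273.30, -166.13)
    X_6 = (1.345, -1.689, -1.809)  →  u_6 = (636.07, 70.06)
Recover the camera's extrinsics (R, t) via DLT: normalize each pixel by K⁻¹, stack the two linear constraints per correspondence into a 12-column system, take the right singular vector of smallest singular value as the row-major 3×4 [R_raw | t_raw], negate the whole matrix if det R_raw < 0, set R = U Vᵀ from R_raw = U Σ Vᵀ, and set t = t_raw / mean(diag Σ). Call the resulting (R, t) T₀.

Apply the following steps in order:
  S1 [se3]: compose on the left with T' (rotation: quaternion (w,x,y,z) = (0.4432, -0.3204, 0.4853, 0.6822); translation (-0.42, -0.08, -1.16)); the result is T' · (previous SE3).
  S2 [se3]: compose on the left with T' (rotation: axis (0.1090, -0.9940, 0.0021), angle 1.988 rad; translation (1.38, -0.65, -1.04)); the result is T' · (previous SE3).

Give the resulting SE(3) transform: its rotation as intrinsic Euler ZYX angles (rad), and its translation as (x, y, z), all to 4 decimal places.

rotation (euler_zyx) = (0.9280, 0.2571, -1.4311), translation = (0.3249, 4.0906, -0.8775)

source (pnp_recover): camera pose = R=[0.8566 -0.3014 -0.4188; 0.2461 0.9520 -0.1818; 0.4535 0.0527 0.8897], t=(-0.0200, -0.3199, 5.1599)
after S1 (compose_se3): R=[-0.5727 -0.7510 0.3286; 0.6472 -0.1683 0.7435; -0.5031 0.6385 0.5825], t=(-0.1551, 4.8398, 0.4064)
after S2 (compose_se3): R=[0.5797 -0.2624 -0.7714; 0.7741 -0.1181 0.6219; -0.2543 -0.9577 0.1347], t=(0.3249, 4.0906, -0.8775)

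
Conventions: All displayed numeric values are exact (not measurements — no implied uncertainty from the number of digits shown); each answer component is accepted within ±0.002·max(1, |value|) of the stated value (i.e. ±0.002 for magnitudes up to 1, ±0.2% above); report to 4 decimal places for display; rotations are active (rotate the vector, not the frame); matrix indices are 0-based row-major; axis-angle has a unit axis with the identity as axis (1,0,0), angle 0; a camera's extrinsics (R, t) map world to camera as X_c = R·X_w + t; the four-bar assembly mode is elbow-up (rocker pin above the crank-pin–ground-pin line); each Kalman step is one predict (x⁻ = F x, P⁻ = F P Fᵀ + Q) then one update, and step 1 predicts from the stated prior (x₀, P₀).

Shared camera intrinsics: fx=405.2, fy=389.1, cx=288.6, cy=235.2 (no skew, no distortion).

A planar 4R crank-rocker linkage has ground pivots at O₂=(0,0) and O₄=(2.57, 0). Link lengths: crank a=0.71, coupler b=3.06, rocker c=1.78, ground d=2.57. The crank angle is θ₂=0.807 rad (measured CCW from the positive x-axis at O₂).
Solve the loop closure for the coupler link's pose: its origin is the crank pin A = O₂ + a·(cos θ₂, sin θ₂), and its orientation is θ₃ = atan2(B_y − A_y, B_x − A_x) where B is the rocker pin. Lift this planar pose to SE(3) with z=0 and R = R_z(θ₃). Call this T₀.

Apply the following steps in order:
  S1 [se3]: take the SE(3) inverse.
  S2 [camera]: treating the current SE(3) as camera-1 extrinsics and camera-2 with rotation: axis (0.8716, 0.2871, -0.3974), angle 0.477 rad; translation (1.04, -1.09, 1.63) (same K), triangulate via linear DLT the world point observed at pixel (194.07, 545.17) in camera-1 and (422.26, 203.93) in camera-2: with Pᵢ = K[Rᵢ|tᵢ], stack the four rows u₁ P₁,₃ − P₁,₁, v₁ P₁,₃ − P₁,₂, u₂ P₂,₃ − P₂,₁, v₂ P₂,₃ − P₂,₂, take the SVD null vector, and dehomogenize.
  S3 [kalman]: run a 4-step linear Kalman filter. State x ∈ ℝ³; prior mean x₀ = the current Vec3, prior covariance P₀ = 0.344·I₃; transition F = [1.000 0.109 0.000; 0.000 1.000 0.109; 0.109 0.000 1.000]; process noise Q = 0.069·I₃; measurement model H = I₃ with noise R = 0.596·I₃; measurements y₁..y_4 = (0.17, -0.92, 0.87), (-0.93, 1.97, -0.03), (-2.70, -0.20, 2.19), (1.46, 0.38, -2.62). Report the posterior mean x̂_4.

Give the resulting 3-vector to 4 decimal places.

source (fourbar_fk): coupler pose = R=[0.9349 -0.3550 0.0000; 0.3550 0.9349 0.0000; 0.0000 0.0000 1.0000], t=(0.4911, 0.5128, 0.0000)
after S1 (invert_se3): R=[0.9349 0.3550 0.0000; -0.3550 0.9349 0.0000; 0.0000 0.0000 1.0000], t=(-0.6411, -0.3050, 0.0000)
after S2 (triangulate): (-0.2980, 1.5555, 1.5753)
after S3 (kf_track): (-0.3226, 0.6664, -0.0547)

result = (-0.3226, 0.6664, -0.0547)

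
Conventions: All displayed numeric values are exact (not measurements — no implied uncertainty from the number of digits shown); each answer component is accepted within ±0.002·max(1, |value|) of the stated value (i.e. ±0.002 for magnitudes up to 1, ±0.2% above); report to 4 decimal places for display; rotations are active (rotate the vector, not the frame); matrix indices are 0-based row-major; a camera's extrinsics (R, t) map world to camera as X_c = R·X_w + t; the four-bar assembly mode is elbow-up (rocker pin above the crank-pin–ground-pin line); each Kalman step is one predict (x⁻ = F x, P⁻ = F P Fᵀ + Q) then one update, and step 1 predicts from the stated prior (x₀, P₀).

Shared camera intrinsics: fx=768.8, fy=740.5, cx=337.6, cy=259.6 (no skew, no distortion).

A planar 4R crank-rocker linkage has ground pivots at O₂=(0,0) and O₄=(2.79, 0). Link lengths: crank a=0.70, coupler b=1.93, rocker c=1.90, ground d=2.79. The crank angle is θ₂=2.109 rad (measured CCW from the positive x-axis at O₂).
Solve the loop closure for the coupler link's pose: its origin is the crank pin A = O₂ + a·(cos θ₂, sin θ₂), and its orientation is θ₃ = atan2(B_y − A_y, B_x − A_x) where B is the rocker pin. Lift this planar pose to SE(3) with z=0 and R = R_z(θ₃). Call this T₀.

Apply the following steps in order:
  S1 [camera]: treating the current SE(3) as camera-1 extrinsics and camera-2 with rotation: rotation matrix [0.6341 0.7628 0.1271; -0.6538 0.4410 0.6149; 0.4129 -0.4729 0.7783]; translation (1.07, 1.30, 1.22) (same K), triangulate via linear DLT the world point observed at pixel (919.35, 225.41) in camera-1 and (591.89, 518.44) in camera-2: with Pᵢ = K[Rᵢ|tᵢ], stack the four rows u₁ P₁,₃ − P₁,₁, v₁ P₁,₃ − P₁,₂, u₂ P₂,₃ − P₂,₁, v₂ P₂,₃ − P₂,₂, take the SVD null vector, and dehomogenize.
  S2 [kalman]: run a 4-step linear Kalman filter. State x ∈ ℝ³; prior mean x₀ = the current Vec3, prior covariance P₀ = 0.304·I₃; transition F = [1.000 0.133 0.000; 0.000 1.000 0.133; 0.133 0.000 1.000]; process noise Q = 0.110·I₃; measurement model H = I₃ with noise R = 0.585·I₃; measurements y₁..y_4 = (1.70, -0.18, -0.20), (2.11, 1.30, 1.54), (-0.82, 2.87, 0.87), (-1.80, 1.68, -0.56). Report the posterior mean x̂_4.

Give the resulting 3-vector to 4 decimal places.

source (fourbar_fk): coupler pose = R=[0.9267 -0.3759 0.0000; 0.3759 0.9267 0.0000; 0.0000 0.0000 1.0000], t=(-0.3588, 0.6010, 0.0000)
after S1 (triangulate): (0.7352, -0.9926, 0.9192)
after S2 (kf_track): (-0.1239, 1.3187, 0.5191)

result = (-0.1239, 1.3187, 0.5191)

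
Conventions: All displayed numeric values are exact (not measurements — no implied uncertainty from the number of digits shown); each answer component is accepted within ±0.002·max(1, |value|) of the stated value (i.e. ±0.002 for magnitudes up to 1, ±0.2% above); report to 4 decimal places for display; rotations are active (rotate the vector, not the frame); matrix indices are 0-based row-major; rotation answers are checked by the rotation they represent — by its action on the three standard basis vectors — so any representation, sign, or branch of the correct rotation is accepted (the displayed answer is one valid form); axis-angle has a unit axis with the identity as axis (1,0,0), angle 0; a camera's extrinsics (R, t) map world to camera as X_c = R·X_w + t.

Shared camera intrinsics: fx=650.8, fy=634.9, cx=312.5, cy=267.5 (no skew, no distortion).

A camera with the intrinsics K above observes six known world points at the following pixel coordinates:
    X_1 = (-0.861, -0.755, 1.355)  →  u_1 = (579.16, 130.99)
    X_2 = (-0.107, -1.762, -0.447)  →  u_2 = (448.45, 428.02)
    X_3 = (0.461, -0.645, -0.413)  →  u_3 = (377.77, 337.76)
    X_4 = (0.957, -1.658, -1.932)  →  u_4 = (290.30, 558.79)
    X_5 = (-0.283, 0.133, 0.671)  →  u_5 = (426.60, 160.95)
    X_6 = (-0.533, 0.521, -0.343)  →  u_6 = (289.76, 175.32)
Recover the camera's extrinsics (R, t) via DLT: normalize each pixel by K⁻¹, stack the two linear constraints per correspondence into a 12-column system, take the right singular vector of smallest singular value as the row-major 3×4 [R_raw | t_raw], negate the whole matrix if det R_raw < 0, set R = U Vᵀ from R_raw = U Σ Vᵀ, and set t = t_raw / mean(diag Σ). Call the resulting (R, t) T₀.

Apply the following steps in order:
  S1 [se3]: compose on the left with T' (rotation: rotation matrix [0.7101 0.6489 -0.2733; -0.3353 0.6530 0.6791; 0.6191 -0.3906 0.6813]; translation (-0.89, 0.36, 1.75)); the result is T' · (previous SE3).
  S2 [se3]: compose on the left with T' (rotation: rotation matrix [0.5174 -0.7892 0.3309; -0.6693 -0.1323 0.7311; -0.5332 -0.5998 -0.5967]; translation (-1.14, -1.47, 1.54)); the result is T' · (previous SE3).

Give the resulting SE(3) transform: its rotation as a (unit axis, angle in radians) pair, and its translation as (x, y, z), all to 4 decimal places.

source (pnp_recover): camera pose = R=[0.2405 -0.4622 0.8535; 0.5210 -0.6804 -0.5153; 0.8190 0.5686 0.0772], t=(0.4800, -0.2999, 5.3696)
after S1 (compose_se3): R=[0.2850 -0.9252 0.2507; 0.8157 0.0968 -0.5703; 0.5033 0.3670 0.7823], t=(-2.2113, 3.6496, 5.8225)
after S2 (compose_se3): R=[-0.3297 -0.4337 0.8386; 0.0693 0.8747 0.4796; -0.9415 0.2162 -0.2584], t=(-3.2377, 3.7840, -2.9439)

rotation (axis_angle) = ((-0.1410, 0.9527, 0.2692), 1.9355), translation = (-3.2377, 3.7840, -2.9439)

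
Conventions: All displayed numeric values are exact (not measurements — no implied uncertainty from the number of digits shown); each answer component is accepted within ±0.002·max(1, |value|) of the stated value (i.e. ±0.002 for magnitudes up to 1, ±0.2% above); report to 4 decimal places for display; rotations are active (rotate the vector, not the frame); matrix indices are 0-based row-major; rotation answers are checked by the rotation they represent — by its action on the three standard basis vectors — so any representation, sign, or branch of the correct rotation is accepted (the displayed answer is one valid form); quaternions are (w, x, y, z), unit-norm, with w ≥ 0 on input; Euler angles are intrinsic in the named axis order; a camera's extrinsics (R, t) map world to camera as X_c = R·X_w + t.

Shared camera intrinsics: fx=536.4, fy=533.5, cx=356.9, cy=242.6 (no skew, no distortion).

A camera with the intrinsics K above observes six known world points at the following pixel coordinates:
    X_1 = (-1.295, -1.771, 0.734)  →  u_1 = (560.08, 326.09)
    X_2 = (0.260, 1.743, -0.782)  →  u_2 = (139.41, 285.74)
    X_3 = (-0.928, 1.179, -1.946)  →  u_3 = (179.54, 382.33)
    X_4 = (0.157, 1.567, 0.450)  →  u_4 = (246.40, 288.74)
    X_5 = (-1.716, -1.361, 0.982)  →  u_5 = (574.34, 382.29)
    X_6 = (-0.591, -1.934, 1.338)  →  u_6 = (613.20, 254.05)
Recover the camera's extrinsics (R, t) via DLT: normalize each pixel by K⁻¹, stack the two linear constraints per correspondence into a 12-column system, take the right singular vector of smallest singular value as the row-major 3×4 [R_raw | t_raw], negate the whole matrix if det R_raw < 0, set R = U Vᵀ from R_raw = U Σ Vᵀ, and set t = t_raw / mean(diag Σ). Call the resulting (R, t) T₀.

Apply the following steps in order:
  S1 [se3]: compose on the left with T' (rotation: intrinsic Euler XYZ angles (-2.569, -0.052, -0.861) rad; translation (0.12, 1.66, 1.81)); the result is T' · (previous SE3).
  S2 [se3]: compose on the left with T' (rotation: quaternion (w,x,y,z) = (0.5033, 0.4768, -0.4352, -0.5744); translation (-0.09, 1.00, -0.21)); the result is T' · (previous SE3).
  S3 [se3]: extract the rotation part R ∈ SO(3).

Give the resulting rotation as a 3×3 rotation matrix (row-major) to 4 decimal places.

source (pnp_recover): camera pose = R=[-0.2280 -0.6923 0.6847; -0.9678 0.2383 -0.0813; -0.1069 -0.6812 -0.7243], t=(0.1099, 0.1100, 4.8199)
after S1 (compose_se3): R=[-0.8759 -0.2346 0.4217; 0.3020 -0.9480 0.0999; 0.3763 0.2149 0.9012], t=(0.0243, 4.2822, -2.2360)
after S2 (compose_se3): R=[-0.2878 -0.3575 -0.8885; 0.8429 0.3459 -0.4122; 0.4547 -0.8675 0.2018], t=(2.8122, 0.4405, 3.6112)
after S3 (rot_of_se3): [-0.2878 -0.3575 -0.8885; 0.8429 0.3459 -0.4122; 0.4547 -0.8675 0.2018]

rotation (matrix) = ((-0.2878, -0.3575, -0.8885), (0.8429, 0.3459, -0.4122), (0.4547, -0.8675, 0.2018))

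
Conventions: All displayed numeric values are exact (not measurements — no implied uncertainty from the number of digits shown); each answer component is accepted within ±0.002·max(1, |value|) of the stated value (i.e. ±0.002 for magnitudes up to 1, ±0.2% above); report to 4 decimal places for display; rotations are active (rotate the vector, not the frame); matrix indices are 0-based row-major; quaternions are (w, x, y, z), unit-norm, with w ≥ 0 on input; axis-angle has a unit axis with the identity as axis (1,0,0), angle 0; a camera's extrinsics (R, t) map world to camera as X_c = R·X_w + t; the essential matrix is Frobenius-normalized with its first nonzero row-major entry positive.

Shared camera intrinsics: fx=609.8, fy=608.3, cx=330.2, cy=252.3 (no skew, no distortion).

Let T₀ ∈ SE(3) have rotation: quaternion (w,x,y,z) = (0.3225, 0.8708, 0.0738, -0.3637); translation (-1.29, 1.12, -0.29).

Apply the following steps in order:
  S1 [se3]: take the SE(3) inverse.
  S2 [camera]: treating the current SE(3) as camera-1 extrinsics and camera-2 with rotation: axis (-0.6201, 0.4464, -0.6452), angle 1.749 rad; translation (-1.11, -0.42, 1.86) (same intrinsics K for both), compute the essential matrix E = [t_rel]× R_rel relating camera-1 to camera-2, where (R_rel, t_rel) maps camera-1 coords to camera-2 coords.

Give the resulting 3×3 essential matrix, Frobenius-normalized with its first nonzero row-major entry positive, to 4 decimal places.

after S1 (invert_se3): R=[0.7246 -0.1061 -0.6810; 0.3631 -0.7811 0.5080; -0.5858 -0.6153 -0.5274], t=(0.8560, 1.4906, -0.2195)
after S2 (essential): [0.2114 0.3689 0.0272; -0.1734 0.6017 0.0004; 0.6494 0.0390 0.0561]

matrix = [0.2114 0.3689 0.0272; -0.1734 0.6017 0.0004; 0.6494 0.0390 0.0561]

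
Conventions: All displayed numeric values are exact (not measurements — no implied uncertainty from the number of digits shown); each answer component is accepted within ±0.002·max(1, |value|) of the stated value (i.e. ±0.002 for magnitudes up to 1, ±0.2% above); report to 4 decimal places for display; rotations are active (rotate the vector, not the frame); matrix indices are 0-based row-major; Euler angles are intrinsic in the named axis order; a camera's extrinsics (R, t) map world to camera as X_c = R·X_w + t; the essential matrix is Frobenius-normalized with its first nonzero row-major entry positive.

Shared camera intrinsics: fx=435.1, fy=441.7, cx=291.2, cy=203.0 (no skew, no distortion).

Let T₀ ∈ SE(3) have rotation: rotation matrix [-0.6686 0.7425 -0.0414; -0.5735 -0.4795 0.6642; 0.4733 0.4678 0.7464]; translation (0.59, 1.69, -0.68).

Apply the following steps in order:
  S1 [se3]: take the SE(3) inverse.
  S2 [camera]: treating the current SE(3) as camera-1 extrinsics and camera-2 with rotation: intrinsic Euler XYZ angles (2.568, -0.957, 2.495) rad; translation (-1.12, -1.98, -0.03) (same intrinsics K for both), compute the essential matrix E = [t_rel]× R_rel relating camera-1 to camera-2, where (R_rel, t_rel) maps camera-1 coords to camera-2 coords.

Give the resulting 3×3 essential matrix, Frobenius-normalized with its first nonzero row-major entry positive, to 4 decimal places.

after S1 (invert_se3): R=[-0.6686 -0.5735 0.4733; 0.7425 -0.4795 0.4678; -0.0414 0.6642 0.7464], t=(1.6856, 0.6904, -0.5905)
after S2 (essential): [0.2904 0.1876 -0.0850; -0.4503 0.0769 -0.5268; 0.3708 0.3677 -0.3380]

matrix = [0.2904 0.1876 -0.0850; -0.4503 0.0769 -0.5268; 0.3708 0.3677 -0.3380]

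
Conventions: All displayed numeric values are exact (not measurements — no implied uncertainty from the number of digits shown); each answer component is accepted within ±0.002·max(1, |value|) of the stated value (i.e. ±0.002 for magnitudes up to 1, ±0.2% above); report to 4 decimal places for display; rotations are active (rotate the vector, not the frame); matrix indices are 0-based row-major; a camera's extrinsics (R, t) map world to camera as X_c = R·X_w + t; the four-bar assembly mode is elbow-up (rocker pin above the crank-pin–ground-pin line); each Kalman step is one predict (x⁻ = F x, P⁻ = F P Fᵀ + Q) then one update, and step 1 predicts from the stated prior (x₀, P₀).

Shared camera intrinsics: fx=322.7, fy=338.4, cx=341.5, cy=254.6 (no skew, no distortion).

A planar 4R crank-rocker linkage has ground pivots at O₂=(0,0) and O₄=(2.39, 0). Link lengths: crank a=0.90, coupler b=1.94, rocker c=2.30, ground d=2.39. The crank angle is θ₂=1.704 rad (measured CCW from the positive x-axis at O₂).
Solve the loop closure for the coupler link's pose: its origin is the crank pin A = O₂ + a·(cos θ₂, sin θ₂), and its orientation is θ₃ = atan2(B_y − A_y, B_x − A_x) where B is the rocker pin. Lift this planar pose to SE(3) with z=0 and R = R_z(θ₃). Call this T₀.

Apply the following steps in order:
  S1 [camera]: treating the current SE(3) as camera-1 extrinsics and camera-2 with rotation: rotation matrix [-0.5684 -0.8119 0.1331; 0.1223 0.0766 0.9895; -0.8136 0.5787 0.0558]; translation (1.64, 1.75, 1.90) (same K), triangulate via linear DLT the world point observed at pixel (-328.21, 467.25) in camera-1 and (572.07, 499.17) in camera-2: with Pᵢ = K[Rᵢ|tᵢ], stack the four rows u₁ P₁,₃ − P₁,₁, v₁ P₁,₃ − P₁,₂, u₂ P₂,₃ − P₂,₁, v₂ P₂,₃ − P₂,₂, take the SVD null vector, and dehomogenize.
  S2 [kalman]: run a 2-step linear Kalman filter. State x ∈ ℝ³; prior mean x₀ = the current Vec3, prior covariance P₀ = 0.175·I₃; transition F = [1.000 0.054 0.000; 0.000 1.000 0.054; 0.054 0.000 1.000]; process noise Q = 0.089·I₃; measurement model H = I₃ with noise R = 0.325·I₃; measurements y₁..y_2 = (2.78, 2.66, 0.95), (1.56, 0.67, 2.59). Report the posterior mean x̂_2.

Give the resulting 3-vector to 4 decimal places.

result = (1.0708, 1.1431, 1.5544)

source (fourbar_fk): coupler pose = R=[0.7898 -0.6134 0.0000; 0.6134 0.7898 0.0000; 0.0000 0.0000 1.0000], t=(-0.1195, 0.8920, 0.0000)
after S1 (triangulate): (-1.1900, 0.2627, 0.5881)
after S2 (kf_track): (1.0708, 1.1431, 1.5544)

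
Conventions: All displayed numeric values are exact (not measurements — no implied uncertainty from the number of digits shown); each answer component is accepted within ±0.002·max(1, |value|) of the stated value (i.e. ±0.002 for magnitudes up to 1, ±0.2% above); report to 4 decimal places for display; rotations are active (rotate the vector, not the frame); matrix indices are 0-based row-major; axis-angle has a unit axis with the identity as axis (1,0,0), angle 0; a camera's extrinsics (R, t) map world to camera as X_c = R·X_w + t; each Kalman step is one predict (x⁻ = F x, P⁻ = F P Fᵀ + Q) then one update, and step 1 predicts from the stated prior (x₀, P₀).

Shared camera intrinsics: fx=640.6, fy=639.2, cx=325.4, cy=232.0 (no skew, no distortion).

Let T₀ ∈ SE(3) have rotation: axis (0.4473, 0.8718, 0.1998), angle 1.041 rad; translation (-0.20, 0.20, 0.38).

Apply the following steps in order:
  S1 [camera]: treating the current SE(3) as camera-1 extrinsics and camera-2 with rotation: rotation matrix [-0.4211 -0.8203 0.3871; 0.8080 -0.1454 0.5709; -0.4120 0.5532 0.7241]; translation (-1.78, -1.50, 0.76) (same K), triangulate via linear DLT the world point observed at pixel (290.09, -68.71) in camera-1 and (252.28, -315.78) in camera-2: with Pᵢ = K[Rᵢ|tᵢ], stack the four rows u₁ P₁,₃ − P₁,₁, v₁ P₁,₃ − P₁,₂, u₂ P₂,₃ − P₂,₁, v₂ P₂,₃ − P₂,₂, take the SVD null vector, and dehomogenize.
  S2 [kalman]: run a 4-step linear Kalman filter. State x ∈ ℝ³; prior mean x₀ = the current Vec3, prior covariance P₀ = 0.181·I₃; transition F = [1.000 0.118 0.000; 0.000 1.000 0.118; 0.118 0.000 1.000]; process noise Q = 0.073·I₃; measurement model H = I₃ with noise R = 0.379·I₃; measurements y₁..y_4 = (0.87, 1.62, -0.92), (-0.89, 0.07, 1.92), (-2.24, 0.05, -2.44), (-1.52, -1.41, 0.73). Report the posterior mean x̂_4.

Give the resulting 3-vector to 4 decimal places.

after S1 (triangulate): (-1.7955, -0.2211, 1.4590)
after S2 (kf_track): (-1.4018, -0.3378, -0.1562)

result = (-1.4018, -0.3378, -0.1562)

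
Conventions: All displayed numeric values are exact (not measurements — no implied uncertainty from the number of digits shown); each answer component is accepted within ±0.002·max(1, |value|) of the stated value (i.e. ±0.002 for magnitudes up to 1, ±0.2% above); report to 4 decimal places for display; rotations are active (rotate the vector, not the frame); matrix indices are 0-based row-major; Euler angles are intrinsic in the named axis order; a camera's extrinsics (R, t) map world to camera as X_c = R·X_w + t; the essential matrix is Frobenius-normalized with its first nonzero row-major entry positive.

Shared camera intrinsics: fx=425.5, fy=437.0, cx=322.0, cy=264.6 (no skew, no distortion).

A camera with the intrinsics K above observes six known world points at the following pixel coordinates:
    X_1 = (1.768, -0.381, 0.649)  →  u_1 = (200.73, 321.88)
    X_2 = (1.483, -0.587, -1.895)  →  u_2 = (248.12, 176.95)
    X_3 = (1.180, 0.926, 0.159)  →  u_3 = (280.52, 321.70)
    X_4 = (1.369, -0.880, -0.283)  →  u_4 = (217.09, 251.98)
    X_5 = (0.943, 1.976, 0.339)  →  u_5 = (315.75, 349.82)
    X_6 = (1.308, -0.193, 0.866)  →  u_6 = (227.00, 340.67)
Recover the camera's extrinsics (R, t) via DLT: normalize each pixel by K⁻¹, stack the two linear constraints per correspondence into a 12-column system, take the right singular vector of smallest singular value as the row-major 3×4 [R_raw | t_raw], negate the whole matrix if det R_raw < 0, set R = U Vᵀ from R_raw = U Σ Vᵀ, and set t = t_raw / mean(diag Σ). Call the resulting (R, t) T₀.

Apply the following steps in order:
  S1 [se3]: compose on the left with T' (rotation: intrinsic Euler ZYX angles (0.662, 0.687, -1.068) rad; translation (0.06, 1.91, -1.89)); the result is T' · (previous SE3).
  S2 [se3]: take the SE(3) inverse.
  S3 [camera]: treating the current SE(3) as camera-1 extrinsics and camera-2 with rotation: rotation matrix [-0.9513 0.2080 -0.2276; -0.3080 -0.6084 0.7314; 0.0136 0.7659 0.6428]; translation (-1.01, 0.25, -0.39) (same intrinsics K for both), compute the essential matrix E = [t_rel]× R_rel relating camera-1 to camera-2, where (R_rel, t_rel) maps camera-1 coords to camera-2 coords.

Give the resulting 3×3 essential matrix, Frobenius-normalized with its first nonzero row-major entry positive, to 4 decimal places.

matrix = [0.5677 -0.1923 -0.2697; -0.1671 -0.1663 -0.5690; -0.3693 -0.0137 -0.2282]

source (pnp_recover): camera pose = R=[-0.8867 0.4264 -0.1785; 0.0336 0.4445 0.8952; 0.4610 0.7878 -0.4084], t=(-0.0713, 0.4108, 6.4782)
after S1 (compose_se3): R=[-0.7026 -0.3009 -0.6448; -0.0149 0.9122 -0.4094; 0.7114 -0.2780 -0.6454], t=(-2.2129, 7.5863, 0.2905)
after S2 (invert_se3): R=[-0.7026 -0.0149 0.7114; -0.3009 0.9122 -0.2780; -0.6448 -0.4094 -0.6454], t=(-1.6486, -7.5055, 1.8663)
after S3 (essential): [0.5677 -0.1923 -0.2697; -0.1671 -0.1663 -0.5690; -0.3693 -0.0137 -0.2282]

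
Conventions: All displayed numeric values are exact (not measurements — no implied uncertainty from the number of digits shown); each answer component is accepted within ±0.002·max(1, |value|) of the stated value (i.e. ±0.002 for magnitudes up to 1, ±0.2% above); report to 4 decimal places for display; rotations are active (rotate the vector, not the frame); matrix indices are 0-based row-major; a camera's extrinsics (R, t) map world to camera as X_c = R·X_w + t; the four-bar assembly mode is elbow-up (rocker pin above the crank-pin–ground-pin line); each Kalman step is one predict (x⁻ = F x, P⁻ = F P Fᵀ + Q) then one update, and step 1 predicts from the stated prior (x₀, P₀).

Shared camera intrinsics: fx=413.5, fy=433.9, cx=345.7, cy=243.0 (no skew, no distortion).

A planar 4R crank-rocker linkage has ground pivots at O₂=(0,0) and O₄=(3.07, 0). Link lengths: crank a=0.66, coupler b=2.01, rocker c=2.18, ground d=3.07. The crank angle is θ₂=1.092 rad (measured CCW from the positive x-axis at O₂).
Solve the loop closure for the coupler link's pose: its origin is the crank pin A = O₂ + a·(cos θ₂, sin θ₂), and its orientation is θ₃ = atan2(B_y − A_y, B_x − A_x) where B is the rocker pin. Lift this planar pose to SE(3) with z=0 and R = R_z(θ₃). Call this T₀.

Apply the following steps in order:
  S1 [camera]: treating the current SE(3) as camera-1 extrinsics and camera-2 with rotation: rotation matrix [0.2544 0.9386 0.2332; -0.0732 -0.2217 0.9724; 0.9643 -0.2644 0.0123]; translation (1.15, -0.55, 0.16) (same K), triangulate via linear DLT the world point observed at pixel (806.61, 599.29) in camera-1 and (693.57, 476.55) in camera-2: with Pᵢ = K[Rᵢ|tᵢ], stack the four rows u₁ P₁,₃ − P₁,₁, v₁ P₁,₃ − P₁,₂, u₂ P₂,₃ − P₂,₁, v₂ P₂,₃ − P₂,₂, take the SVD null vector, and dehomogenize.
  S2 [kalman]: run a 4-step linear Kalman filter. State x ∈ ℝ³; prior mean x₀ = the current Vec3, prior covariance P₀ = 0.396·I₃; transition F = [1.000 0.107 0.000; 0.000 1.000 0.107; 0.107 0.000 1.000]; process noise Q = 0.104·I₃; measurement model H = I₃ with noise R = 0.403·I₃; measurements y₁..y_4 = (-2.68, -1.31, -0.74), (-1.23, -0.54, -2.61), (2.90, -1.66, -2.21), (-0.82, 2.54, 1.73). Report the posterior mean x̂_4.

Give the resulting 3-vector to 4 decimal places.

result = (0.0466, 0.2888, -0.1056)

source (fourbar_fk): coupler pose = R=[0.7858 -0.6185 0.0000; 0.6185 0.7858 0.0000; 0.0000 0.0000 1.0000], t=(0.3041, 0.5858, 0.0000)
after S1 (triangulate): (1.7877, -0.3484, 1.7264)
after S2 (kf_track): (0.0466, 0.2888, -0.1056)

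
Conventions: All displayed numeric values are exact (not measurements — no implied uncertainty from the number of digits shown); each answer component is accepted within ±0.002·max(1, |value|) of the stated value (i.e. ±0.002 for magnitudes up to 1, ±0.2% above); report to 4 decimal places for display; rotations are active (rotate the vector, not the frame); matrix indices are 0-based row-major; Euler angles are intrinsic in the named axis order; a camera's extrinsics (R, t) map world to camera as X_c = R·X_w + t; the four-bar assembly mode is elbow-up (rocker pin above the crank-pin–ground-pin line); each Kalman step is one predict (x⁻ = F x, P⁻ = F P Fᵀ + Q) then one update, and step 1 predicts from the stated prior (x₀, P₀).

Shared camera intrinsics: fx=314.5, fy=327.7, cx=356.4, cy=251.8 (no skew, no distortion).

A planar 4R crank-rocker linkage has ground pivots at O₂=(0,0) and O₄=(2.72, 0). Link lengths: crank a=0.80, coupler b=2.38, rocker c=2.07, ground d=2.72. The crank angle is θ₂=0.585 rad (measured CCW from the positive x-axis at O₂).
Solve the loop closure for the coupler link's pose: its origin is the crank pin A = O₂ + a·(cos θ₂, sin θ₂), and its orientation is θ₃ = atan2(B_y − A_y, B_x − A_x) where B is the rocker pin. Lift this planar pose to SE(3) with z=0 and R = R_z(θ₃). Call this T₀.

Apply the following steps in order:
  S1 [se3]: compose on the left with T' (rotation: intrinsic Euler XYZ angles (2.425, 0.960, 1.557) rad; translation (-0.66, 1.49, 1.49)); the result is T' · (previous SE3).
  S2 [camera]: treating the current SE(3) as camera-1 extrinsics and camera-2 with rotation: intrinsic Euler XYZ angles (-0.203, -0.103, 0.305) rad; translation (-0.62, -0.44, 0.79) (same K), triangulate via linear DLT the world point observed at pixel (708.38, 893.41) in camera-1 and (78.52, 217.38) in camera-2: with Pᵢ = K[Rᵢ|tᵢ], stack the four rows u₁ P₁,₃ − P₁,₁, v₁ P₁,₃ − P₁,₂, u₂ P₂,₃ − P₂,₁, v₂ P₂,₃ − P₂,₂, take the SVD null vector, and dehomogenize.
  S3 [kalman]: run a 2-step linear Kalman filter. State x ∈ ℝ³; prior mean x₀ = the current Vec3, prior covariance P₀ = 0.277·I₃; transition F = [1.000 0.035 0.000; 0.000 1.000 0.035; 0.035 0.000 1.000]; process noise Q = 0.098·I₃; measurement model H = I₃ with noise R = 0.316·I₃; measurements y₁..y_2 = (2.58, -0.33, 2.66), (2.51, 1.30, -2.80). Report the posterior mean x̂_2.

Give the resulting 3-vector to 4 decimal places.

result = (1.5997, 0.6160, -0.0814)

source (fourbar_fk): coupler pose = R=[0.7377 -0.6751 0.0000; 0.6751 0.7377 0.0000; 0.0000 0.0000 1.0000], t=(0.6670, 0.4418, 0.0000)
after S1 (compose_se3): R=[-0.3813 -0.4284 0.8192; -0.9210 0.0994 -0.3767; 0.0799 -0.8981 -0.4325], t=(-0.9081, 0.7498, 1.6649)
after S2 (triangulate): (-1.1663, 0.2738, 1.5841)
after S3 (kf_track): (1.5997, 0.6160, -0.0814)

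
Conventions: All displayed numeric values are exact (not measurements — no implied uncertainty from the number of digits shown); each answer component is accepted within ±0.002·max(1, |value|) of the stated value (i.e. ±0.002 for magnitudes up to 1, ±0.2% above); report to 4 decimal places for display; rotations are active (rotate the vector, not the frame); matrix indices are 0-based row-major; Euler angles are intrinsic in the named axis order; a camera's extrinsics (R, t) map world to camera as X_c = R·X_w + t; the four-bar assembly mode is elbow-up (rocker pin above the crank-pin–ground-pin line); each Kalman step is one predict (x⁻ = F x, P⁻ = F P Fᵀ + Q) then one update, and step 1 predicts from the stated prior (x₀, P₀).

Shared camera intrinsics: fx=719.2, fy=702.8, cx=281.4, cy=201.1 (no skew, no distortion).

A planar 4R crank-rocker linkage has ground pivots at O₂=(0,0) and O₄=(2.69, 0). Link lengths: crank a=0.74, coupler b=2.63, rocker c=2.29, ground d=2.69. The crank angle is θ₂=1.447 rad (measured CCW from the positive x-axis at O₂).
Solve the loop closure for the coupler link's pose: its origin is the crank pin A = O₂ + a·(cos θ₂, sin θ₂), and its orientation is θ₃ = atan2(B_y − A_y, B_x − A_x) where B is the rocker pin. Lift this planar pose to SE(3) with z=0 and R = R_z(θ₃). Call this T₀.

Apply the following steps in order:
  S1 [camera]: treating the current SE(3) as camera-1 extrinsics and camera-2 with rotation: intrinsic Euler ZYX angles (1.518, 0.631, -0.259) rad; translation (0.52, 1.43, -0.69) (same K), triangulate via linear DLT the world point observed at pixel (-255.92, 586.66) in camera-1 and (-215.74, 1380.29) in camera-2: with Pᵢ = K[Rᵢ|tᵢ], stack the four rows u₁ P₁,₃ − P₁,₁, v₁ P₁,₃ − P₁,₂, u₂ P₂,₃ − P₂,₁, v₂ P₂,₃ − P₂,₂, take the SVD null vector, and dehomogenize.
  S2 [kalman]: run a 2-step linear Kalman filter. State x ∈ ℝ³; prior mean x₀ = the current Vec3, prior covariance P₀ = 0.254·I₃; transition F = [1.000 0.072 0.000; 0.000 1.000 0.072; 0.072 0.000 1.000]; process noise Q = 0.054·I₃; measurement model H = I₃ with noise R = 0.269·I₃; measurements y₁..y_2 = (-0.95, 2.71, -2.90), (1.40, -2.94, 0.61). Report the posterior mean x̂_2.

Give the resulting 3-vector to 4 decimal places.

result = (0.0636, -0.1851, -0.3165)

source (fourbar_fk): coupler pose = R=[0.8183 -0.5748 0.0000; 0.5748 0.8183 0.0000; 0.0000 0.0000 1.0000], t=(0.0914, 0.7343, 0.0000)
after S1 (triangulate): (-0.9403, 0.7674, 1.4980)
after S2 (kf_track): (0.0636, -0.1851, -0.3165)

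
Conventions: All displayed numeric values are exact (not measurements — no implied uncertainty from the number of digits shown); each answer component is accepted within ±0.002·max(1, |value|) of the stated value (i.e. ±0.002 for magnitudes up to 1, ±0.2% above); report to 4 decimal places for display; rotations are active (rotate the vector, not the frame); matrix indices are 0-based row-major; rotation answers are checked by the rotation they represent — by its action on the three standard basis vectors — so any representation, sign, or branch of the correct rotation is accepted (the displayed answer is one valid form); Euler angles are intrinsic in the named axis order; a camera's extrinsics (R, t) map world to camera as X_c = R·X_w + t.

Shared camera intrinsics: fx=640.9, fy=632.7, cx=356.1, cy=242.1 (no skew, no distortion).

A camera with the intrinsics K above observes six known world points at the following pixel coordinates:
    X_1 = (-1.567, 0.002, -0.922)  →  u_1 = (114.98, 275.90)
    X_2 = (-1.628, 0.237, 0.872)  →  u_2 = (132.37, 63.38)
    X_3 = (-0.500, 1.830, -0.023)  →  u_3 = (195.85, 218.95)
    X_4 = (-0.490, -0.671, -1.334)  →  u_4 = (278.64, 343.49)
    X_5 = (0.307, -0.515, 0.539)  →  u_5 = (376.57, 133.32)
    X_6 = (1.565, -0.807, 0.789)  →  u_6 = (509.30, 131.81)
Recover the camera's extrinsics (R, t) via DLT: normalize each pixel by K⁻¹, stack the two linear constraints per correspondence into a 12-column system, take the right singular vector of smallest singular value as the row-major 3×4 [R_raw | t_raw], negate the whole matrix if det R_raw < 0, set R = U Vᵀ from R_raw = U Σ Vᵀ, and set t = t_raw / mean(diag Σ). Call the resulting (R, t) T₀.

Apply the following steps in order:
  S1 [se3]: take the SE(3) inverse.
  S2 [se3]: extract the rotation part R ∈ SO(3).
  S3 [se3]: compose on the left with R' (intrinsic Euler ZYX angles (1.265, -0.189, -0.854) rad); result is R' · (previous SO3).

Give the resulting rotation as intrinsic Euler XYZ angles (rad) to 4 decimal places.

rotation (euler_xyz) = (-2.0769, -0.5045, -0.9686)

source (pnp_recover): camera pose = R=[0.8556 -0.5123 0.0743; 0.1531 0.1132 -0.9817; 0.4945 0.8513 0.1753], t=(-0.3900, -0.4101, 5.7219)
after S1 (invert_se3): R=[0.8556 0.1531 0.4945; -0.5123 0.1132 0.8513; 0.0743 -0.9817 0.1753], t=(-2.4329, -5.0245, -1.3768)
after S2 (rot_of_se3): [0.8556 0.1531 0.4945; -0.5123 0.1132 0.8513; 0.0743 -0.9817 0.1753]
after S3 (compose_so3): [0.4959 0.7214 -0.4834; 0.6390 0.0738 0.7657; 0.5880 -0.6886 -0.4244]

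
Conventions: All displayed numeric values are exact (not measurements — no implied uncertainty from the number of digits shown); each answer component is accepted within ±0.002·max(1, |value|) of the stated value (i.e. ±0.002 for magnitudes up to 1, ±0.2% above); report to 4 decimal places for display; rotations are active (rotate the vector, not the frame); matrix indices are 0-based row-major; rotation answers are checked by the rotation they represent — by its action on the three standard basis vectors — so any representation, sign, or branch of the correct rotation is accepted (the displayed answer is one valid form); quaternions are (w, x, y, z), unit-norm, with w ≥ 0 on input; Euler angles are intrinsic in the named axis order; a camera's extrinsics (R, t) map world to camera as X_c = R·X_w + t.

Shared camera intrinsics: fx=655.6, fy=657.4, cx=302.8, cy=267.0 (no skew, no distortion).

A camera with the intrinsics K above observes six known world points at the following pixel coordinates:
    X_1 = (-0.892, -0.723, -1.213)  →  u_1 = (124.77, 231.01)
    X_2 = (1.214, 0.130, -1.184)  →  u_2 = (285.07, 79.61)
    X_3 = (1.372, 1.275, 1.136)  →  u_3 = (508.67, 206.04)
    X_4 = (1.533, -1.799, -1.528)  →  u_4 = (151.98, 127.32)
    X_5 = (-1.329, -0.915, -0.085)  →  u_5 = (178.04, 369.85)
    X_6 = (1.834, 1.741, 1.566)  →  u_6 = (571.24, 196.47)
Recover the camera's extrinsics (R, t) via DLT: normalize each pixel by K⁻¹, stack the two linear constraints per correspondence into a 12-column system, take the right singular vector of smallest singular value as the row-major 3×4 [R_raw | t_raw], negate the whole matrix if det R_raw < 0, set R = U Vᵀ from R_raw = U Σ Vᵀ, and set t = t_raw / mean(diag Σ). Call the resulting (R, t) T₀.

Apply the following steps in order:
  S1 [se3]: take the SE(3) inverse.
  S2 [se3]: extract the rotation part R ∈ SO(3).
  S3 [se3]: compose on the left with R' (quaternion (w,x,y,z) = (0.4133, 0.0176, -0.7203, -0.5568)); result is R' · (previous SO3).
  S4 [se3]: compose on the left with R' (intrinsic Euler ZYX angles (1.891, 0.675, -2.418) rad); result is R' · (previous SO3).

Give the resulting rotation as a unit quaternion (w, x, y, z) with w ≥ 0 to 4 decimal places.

source (pnp_recover): camera pose = R=[0.2846 0.7570 0.5882; -0.6011 -0.3371 0.7246; 0.7468 -0.5597 0.3591], t=(0.0800, -0.1899, 5.9746)
after S1 (invert_se3): R=[0.2846 -0.6011 0.7468; 0.7570 -0.3371 -0.5597; 0.5882 0.7246 0.3591], t=(-4.5989, 3.2197, -2.0549)
after S2 (rot_of_se3): [0.2846 -0.6011 0.7468; 0.7570 -0.3371 -0.5597; 0.5882 0.7246 0.3591]
after S3 (compose_so3): [-0.2197 -0.1969 -0.9555; 0.6122 0.7347 -0.2922; 0.7596 -0.6491 -0.0409]
after S4 (compose_so3): [0.2038 0.9790 0.0086; -0.7547 0.1627 -0.6356; -0.6236 0.1231 0.7720]

rotation (quat) = (0.7312, 0.2594, 0.2161, -0.5928)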